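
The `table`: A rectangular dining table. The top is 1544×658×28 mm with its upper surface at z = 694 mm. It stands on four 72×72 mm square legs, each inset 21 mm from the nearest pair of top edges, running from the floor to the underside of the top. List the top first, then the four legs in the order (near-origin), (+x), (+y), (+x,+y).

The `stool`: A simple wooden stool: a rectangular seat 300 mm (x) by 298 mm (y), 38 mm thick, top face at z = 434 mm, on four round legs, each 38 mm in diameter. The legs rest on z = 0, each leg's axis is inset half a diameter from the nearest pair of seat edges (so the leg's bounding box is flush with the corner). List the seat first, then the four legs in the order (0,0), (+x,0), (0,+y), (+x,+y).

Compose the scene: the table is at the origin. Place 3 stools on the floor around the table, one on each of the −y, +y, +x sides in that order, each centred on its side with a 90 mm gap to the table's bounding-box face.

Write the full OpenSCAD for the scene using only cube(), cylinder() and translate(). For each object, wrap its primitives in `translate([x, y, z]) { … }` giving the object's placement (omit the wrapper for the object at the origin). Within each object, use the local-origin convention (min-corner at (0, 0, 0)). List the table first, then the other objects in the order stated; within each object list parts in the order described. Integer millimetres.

translate([0, 0, 666]) cube([1544, 658, 28]);
translate([21, 21, 0]) cube([72, 72, 666]);
translate([1451, 21, 0]) cube([72, 72, 666]);
translate([21, 565, 0]) cube([72, 72, 666]);
translate([1451, 565, 0]) cube([72, 72, 666]);
translate([622, -388, 0]) {
  translate([0, 0, 396]) cube([300, 298, 38]);
  translate([19, 19, 0]) cylinder(h = 396, r = 19);
  translate([281, 19, 0]) cylinder(h = 396, r = 19);
  translate([19, 279, 0]) cylinder(h = 396, r = 19);
  translate([281, 279, 0]) cylinder(h = 396, r = 19);
}
translate([622, 748, 0]) {
  translate([0, 0, 396]) cube([300, 298, 38]);
  translate([19, 19, 0]) cylinder(h = 396, r = 19);
  translate([281, 19, 0]) cylinder(h = 396, r = 19);
  translate([19, 279, 0]) cylinder(h = 396, r = 19);
  translate([281, 279, 0]) cylinder(h = 396, r = 19);
}
translate([1634, 180, 0]) {
  translate([0, 0, 396]) cube([300, 298, 38]);
  translate([19, 19, 0]) cylinder(h = 396, r = 19);
  translate([281, 19, 0]) cylinder(h = 396, r = 19);
  translate([19, 279, 0]) cylinder(h = 396, r = 19);
  translate([281, 279, 0]) cylinder(h = 396, r = 19);
}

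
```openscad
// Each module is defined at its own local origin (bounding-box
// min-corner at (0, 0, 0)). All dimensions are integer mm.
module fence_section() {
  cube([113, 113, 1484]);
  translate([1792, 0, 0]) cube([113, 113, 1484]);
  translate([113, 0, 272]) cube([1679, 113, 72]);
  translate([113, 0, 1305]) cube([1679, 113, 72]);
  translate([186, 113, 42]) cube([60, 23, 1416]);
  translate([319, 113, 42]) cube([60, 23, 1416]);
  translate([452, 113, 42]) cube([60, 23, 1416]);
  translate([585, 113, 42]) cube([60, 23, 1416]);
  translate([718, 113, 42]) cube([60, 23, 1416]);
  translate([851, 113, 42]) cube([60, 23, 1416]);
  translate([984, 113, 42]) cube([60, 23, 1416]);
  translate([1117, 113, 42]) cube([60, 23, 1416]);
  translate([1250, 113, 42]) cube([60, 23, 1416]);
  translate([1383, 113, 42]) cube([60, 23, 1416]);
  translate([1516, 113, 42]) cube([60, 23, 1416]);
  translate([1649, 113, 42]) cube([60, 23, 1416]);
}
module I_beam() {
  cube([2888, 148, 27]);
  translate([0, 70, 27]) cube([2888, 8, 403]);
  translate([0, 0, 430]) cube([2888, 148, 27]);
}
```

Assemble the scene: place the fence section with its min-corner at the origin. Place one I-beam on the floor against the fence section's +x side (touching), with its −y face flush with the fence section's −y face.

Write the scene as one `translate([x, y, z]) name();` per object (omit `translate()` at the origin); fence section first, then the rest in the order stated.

fence_section();
translate([1905, 0, 0]) I_beam();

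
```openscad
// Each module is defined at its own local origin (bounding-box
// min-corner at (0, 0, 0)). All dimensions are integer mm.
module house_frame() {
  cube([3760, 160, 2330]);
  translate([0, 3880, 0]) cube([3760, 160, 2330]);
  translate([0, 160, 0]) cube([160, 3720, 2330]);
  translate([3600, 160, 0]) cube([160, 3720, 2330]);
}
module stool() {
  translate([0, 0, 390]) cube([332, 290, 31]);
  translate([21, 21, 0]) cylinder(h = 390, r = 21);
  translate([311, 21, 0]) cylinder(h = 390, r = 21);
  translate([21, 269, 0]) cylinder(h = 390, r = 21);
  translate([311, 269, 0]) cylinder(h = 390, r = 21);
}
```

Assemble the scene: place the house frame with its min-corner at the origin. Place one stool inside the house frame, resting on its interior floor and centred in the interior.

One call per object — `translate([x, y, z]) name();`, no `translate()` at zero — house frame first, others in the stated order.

house_frame();
translate([1714, 1875, 0]) stool();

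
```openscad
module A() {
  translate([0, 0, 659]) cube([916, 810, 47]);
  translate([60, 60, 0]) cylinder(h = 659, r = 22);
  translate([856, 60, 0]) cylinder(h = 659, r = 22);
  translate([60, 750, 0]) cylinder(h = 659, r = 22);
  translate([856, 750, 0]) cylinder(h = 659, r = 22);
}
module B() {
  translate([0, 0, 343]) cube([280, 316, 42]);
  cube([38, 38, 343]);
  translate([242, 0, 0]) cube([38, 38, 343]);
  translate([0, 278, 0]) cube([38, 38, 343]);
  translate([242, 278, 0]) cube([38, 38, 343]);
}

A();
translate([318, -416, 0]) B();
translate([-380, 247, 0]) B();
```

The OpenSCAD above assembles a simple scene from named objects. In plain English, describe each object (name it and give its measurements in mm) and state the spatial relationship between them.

A is a rectangular dining table. The top is 916×810×47 mm with its upper surface at z = 706 mm. It stands on four round legs of 44 mm diameter, each leg's bounding box inset 38 mm from the nearest pair of top edges, running from the floor to the underside of the top.

B is a four-legged stool. The seat is a 280×316×42 mm slab whose top surface is at z = 385 mm; four square legs, each 38×38 mm in cross-section, run from the floor (z = 0) to the underside of the seat, each flush with a corner of the seat.

Two stools sit around the table at the −y, −x sides.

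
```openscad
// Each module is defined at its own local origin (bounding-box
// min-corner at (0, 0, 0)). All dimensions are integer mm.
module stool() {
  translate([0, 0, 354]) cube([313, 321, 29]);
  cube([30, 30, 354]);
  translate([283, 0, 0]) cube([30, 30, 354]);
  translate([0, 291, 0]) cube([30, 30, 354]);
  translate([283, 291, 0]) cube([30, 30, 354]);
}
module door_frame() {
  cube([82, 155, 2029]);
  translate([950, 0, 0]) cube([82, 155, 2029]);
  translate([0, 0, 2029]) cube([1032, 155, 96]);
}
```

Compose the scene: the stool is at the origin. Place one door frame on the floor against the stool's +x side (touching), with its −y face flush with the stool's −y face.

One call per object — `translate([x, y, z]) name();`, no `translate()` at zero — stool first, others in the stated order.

stool();
translate([313, 0, 0]) door_frame();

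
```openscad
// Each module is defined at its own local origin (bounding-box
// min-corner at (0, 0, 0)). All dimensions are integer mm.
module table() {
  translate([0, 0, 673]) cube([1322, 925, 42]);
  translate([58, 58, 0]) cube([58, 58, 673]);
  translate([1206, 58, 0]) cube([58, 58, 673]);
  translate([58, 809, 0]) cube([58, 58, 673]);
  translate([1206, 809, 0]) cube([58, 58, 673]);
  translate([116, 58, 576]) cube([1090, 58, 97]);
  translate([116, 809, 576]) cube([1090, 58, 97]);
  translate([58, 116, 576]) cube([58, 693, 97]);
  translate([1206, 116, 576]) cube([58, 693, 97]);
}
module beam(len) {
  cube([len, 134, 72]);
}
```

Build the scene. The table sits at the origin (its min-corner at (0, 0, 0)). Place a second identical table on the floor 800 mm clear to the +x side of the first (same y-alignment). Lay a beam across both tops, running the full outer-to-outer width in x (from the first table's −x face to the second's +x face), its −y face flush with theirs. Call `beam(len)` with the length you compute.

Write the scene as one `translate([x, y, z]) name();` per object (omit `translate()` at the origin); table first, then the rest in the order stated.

table();
translate([2122, 0, 0]) table();
translate([0, 0, 715]) beam(3444);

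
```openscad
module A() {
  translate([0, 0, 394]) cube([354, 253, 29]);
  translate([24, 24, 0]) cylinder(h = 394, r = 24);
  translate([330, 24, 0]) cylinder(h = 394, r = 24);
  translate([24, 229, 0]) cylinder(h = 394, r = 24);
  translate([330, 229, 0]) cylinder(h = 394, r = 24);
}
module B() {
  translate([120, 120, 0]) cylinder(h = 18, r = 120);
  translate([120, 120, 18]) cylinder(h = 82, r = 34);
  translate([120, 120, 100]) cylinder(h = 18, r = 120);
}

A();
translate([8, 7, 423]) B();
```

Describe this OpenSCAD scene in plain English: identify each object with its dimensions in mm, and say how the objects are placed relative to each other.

A is a four-legged stool. The seat is a 354×253×29 mm slab whose top surface is at z = 423 mm; four round legs, each 48 mm in diameter, run from the floor (z = 0) to the underside of the seat, each leg's axis is inset half a diameter from the nearest pair of seat edges (so the leg's bounding box is flush with the corner).

B is a spool: two coaxial disc flanges of radius 120 mm and thickness 18 mm, joined by a core cylinder of radius 34 mm and height 82 mm. The lower flange rests on z = 0 and the three cylinders share a vertical axis.

The spool is on top of the stool.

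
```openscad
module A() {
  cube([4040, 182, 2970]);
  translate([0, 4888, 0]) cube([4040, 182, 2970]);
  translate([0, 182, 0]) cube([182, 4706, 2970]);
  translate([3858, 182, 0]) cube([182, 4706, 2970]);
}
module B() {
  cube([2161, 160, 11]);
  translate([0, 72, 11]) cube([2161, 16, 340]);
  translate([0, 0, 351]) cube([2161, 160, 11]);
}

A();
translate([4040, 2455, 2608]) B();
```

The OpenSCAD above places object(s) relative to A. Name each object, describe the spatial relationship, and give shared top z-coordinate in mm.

A is a house frame. B is an I-beam. The I-beam is beside the house frame with their tops flush at z = 2970. The shared top z-coordinate is 2970 mm.

Both tops at z = 2970 mm.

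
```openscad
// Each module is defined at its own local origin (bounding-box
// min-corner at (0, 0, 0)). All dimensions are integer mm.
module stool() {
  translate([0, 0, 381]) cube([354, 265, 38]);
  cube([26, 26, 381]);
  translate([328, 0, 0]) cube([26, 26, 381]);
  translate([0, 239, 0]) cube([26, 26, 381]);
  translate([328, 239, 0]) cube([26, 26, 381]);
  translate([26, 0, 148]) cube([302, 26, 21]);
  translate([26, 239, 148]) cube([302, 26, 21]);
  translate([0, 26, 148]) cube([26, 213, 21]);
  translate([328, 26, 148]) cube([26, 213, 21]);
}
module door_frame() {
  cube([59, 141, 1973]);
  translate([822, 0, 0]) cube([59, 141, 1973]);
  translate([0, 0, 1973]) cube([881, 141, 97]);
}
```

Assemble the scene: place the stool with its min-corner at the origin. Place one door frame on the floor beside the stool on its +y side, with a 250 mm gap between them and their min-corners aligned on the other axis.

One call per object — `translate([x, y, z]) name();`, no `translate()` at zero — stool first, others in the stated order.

stool();
translate([0, 515, 0]) door_frame();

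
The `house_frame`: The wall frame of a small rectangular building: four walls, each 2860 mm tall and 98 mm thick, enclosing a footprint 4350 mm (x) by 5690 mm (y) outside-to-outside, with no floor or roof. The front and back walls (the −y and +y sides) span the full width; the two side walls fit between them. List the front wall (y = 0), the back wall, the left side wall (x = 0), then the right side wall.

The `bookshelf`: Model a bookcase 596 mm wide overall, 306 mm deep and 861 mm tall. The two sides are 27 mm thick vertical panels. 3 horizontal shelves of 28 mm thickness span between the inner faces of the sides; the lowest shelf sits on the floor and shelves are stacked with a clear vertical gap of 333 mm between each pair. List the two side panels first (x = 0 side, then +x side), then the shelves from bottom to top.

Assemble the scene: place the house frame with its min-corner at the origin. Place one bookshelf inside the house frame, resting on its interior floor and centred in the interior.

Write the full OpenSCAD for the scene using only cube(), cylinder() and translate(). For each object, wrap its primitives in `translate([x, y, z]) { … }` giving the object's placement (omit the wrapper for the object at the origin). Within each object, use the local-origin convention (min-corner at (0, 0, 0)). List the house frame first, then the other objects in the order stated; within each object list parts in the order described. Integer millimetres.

cube([4350, 98, 2860]);
translate([0, 5592, 0]) cube([4350, 98, 2860]);
translate([0, 98, 0]) cube([98, 5494, 2860]);
translate([4252, 98, 0]) cube([98, 5494, 2860]);
translate([1877, 2692, 0]) {
  cube([27, 306, 861]);
  translate([569, 0, 0]) cube([27, 306, 861]);
  translate([27, 0, 0]) cube([542, 306, 28]);
  translate([27, 0, 361]) cube([542, 306, 28]);
  translate([27, 0, 722]) cube([542, 306, 28]);
}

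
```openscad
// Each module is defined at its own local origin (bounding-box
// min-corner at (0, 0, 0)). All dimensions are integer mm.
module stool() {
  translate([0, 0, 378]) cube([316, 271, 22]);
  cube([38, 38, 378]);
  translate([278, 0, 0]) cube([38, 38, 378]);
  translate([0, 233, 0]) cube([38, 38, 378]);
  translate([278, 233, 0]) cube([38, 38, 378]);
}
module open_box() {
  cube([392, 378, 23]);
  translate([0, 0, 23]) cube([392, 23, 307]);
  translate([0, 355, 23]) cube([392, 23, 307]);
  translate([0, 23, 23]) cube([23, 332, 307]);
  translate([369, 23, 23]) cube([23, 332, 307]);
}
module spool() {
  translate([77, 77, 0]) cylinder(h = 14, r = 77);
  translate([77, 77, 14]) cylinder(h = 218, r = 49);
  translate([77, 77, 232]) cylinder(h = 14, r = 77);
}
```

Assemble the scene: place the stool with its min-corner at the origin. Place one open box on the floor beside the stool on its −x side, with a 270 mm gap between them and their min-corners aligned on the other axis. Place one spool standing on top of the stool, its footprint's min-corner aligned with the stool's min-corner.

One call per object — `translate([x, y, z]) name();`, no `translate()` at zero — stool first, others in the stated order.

stool();
translate([-662, 0, 0]) open_box();
translate([0, 0, 400]) spool();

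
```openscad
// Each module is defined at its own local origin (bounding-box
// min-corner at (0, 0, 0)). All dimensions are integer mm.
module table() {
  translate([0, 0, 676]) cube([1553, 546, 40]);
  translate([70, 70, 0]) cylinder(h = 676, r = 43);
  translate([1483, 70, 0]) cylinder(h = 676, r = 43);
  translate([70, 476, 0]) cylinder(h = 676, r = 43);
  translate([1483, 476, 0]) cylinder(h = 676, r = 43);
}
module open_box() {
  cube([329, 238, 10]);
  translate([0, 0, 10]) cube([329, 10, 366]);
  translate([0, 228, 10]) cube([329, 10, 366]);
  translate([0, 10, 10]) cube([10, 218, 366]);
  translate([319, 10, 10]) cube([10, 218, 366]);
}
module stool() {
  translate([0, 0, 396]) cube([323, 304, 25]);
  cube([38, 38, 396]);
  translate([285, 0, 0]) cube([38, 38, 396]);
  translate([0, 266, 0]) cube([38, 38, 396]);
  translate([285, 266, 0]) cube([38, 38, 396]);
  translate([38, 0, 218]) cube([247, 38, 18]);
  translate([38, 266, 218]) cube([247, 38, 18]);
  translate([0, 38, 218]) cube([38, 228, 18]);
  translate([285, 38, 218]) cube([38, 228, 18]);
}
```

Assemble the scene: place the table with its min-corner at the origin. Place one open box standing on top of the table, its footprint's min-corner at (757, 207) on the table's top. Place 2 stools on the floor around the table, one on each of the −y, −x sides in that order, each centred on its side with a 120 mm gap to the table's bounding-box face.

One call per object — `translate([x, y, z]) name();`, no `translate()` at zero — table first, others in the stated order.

table();
translate([757, 207, 716]) open_box();
translate([615, -424, 0]) stool();
translate([-443, 121, 0]) stool();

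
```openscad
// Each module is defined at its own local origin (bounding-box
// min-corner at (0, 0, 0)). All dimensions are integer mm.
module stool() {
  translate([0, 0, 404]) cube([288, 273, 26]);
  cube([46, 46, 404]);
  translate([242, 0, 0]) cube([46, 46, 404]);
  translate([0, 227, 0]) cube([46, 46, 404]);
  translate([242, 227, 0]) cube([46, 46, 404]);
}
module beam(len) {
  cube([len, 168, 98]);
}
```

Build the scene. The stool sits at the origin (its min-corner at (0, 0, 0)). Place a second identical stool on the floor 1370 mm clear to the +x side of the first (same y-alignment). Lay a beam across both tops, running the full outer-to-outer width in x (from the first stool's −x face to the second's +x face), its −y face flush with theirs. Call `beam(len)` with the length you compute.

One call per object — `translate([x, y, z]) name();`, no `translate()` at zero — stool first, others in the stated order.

stool();
translate([1658, 0, 0]) stool();
translate([0, 0, 430]) beam(1946);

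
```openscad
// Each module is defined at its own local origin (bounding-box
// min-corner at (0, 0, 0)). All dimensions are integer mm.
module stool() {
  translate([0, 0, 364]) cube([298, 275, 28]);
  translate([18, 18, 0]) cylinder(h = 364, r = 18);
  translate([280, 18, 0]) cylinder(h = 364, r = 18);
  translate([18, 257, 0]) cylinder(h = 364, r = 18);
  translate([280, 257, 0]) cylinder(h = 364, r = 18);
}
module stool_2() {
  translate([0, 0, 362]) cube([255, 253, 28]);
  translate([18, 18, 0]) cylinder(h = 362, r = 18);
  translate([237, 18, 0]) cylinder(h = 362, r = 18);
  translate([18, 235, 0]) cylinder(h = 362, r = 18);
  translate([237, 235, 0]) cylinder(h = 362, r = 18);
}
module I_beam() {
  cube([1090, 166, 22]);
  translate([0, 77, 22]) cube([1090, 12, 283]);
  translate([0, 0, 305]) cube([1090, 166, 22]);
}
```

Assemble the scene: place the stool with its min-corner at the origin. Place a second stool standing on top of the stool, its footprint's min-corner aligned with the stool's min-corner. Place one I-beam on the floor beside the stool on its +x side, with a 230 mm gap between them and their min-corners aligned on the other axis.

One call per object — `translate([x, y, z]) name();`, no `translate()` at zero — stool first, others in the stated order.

stool();
translate([0, 0, 392]) stool_2();
translate([528, 0, 0]) I_beam();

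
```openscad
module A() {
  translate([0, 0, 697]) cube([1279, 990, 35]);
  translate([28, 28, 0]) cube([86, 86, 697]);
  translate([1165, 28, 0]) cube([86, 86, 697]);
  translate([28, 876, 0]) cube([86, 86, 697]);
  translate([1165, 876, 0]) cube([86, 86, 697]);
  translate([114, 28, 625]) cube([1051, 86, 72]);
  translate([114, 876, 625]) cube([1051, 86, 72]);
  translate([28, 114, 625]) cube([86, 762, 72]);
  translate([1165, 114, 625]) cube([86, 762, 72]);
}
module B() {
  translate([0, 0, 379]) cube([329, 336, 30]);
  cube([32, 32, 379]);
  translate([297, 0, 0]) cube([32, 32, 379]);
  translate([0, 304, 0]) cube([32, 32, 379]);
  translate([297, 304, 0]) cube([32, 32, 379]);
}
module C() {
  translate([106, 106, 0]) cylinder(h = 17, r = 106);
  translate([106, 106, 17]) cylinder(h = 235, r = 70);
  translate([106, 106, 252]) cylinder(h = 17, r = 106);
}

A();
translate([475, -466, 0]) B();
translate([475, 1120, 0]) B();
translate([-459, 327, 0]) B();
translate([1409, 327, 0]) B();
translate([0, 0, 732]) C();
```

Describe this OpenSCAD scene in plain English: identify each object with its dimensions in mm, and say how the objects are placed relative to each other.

A is a table: top 1279 mm (x) × 990 mm (y), 35 mm thick, upper face at z = 732 mm, on four 86×86 mm square legs, each inset 28 mm from the nearest pair of top edges, running from z = 0 to the bottom of the top. Four apron rails, 86 mm thick and 72 mm tall, run between adjacent legs with their top edges flush with the underside of the top and their outer faces flush with the legs' outer faces.

B is a four-legged stool. The seat is a 329×336×30 mm slab whose top surface is at z = 409 mm; four square legs, each 32×32 mm in cross-section, run from the floor (z = 0) to the underside of the seat, each flush with a corner of the seat.

C is a spool: two coaxial disc flanges of radius 106 mm and thickness 17 mm, joined by a core cylinder of radius 70 mm and height 235 mm. The lower flange rests on z = 0 and the three cylinders share a vertical axis.

Four stools sit around the table at the −y, +y, −x, +x sides. The spool is on top of the table.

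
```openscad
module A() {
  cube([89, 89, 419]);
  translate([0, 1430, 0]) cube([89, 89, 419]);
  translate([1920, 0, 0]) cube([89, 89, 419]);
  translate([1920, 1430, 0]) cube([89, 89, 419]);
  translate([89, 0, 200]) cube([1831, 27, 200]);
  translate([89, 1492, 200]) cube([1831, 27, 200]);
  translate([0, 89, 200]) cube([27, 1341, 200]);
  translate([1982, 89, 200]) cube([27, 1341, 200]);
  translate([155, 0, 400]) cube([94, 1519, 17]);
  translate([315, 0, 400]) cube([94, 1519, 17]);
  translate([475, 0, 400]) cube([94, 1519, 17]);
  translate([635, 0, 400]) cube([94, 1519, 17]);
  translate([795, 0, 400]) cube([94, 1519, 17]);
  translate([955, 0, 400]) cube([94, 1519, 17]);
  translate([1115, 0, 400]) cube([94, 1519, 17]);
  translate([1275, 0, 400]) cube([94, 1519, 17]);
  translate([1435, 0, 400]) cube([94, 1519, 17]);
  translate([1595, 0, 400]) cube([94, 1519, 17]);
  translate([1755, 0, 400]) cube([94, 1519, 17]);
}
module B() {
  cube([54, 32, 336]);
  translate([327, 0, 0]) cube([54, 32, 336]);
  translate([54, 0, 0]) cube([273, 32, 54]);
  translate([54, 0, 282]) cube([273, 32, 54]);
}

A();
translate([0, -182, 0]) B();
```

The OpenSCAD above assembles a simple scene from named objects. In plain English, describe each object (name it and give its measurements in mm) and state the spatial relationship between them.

A is a bed frame 2009 mm long (x) by 1519 mm wide (y). Four 89×89 mm corner posts, 419 mm tall, at the corners of the footprint. Four rails of 27 mm thickness and 200 mm height run between adjacent posts with their undersides at z = 200 mm, their outer faces flush with the outside of the frame (the two x-running rails run between the posts' inner faces; the two y-running rails run between the posts' inner faces). 11 slats, each 94 mm wide (x) and 17 mm thick, lie across the top of the two x-running rails, running the full 1519 mm width of the frame in y; the slats are evenly spaced along x between the inner faces of the end posts with equal gaps (rounded down to the nearest mm) at the −x end and between each pair — any rounding remainder accumulates at the +x end.

B is a rectangular picture frame lying in the x–z plane (depth along y). The opening is 273 mm wide (x) by 228 mm tall (z), surrounded by a border 54 mm wide on all four sides. The frame is 32 mm deep and is made of two full-height vertical stiles with two horizontal rails fitted between them.

The picture frame is on the floor beside the bed frame on its −y side.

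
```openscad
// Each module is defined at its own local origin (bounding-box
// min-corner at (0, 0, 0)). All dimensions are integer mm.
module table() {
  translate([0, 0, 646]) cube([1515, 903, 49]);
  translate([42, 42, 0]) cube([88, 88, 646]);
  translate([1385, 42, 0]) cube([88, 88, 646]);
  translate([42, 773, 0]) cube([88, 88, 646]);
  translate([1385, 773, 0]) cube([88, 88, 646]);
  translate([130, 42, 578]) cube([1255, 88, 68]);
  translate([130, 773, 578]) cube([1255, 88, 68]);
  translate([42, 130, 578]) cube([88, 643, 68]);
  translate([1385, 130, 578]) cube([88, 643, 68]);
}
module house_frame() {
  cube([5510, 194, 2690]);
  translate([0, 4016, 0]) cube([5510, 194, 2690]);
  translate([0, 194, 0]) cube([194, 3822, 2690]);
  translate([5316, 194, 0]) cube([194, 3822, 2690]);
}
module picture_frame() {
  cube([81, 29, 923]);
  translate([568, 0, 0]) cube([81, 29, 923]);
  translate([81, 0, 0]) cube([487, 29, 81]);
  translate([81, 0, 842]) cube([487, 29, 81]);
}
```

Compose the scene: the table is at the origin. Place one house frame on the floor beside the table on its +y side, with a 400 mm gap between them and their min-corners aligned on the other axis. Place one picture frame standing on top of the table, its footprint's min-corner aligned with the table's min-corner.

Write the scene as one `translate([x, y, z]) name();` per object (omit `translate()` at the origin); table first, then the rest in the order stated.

table();
translate([0, 1303, 0]) house_frame();
translate([0, 0, 695]) picture_frame();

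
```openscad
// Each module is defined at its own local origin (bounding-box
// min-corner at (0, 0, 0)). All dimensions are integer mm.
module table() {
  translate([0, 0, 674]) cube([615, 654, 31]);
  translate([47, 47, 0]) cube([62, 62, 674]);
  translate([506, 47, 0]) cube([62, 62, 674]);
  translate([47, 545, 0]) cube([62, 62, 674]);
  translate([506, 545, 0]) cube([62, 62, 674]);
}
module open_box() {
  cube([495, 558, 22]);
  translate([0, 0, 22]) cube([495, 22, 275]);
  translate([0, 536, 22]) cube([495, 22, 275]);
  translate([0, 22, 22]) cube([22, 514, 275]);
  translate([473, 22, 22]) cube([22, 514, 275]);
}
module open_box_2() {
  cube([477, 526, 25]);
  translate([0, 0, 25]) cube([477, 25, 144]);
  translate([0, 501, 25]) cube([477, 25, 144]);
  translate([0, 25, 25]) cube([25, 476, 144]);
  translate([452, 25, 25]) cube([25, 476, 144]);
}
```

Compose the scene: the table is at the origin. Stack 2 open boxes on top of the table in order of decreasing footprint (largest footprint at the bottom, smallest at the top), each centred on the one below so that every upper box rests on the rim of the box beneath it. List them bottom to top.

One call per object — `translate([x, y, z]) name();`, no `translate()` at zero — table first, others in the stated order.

table();
translate([60, 48, 705]) open_box();
translate([69, 64, 1002]) open_box_2();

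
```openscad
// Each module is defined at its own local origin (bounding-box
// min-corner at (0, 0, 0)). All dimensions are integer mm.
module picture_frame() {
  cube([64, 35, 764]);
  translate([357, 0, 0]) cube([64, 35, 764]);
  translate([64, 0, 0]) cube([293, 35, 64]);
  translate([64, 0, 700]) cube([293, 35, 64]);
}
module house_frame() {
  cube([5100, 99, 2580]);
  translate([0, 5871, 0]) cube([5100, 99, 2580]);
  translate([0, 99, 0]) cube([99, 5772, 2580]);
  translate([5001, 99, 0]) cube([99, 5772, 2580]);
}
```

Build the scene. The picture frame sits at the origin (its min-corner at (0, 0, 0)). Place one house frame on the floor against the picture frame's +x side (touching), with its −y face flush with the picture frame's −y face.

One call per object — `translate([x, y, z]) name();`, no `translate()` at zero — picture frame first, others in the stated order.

picture_frame();
translate([421, 0, 0]) house_frame();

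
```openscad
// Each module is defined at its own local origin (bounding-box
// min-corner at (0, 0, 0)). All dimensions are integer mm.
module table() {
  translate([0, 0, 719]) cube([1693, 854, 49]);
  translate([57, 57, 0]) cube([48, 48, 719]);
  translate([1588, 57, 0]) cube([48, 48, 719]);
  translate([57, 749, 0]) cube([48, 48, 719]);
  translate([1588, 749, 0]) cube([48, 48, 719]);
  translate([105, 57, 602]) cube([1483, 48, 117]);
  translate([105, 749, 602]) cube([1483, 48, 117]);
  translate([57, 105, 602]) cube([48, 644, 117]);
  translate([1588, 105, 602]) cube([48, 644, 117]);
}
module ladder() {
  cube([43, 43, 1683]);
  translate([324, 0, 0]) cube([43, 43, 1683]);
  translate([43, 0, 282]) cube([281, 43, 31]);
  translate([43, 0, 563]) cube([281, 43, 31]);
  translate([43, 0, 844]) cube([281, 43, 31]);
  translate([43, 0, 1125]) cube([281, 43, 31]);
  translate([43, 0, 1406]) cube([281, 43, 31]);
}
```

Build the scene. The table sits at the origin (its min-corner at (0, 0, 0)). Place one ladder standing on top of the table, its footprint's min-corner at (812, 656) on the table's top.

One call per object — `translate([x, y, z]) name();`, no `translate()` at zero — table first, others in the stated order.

table();
translate([812, 656, 768]) ladder();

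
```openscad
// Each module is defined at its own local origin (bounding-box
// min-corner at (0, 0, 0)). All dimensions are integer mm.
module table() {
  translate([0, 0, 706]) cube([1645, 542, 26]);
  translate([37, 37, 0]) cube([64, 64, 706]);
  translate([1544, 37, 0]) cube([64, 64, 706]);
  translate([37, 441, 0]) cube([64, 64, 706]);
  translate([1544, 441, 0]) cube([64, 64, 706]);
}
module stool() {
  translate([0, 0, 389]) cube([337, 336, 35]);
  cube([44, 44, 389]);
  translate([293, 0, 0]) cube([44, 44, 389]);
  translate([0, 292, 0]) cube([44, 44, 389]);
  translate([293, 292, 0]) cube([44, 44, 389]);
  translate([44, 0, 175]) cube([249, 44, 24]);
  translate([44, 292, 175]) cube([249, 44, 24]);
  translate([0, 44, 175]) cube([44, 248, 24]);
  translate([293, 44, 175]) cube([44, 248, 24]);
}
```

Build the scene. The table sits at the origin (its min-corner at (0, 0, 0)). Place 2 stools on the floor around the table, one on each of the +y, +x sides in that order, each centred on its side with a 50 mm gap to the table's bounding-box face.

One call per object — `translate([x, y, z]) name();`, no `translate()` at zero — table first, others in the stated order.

table();
translate([654, 592, 0]) stool();
translate([1695, 103, 0]) stool();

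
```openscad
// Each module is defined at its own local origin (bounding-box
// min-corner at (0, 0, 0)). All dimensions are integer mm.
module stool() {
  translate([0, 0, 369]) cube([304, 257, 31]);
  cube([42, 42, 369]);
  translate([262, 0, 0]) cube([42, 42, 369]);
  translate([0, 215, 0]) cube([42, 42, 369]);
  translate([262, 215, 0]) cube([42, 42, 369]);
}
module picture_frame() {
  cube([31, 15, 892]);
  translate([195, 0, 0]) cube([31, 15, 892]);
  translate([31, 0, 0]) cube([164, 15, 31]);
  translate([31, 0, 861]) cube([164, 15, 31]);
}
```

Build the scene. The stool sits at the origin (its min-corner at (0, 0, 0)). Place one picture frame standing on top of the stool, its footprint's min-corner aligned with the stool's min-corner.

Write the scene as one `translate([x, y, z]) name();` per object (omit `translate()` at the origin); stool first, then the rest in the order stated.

stool();
translate([0, 0, 400]) picture_frame();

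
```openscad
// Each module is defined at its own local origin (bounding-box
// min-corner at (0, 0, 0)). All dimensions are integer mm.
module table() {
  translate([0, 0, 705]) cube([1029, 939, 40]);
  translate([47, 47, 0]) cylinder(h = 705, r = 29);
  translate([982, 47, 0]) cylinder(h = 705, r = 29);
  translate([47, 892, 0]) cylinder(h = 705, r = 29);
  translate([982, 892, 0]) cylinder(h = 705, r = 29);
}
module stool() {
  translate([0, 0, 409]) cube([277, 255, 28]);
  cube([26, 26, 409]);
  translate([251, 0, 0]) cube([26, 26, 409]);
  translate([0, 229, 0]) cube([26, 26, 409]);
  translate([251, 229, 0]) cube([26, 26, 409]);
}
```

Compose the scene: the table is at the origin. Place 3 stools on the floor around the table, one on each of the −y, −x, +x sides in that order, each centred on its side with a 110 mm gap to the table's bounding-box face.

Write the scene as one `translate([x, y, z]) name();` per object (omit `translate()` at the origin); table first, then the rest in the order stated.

table();
translate([376, -365, 0]) stool();
translate([-387, 342, 0]) stool();
translate([1139, 342, 0]) stool();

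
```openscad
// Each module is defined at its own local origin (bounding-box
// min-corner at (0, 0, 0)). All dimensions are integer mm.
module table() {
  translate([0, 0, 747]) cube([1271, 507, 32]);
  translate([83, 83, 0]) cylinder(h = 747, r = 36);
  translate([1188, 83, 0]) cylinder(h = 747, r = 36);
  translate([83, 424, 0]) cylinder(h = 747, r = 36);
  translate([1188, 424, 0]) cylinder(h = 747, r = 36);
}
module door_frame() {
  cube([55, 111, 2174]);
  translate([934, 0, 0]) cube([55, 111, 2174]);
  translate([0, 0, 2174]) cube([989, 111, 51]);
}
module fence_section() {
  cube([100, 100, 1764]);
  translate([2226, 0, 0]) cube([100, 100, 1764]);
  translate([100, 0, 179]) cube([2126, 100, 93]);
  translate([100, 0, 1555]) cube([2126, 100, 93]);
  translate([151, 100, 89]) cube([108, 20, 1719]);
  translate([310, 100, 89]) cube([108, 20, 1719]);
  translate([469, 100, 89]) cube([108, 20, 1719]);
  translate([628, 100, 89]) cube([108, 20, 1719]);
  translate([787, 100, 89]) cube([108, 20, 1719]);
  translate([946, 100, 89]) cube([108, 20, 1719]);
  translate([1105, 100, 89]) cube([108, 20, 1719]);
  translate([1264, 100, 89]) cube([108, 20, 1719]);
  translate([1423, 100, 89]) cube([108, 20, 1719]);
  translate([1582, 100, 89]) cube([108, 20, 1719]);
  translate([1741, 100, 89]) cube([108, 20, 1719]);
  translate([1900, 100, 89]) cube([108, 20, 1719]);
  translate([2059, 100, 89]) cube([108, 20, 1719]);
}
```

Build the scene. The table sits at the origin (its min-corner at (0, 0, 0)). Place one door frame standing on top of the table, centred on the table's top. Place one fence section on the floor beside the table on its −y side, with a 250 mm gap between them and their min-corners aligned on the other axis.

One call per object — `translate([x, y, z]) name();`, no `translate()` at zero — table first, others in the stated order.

table();
translate([141, 198, 779]) door_frame();
translate([0, -370, 0]) fence_section();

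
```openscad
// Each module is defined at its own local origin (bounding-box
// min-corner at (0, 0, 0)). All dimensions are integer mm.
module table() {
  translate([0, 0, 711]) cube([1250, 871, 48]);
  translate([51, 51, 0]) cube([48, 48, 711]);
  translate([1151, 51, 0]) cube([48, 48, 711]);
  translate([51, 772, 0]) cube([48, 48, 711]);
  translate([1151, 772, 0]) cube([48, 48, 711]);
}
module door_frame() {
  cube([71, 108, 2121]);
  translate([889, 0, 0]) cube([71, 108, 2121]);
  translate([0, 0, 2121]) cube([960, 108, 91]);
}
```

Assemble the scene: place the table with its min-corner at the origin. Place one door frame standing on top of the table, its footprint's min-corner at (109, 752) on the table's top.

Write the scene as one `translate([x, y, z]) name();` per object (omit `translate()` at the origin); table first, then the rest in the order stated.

table();
translate([109, 752, 759]) door_frame();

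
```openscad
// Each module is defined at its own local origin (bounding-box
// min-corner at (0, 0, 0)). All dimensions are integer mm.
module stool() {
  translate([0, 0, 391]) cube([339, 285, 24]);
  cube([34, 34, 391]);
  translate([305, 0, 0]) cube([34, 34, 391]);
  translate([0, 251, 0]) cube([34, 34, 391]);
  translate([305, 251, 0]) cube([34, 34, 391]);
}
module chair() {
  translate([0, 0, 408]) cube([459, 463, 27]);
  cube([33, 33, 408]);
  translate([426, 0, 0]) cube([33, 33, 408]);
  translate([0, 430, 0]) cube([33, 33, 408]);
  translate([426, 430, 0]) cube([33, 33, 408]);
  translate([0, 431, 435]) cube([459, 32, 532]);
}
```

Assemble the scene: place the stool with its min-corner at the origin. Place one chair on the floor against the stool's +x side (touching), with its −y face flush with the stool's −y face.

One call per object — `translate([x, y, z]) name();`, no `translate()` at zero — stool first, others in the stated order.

stool();
translate([339, 0, 0]) chair();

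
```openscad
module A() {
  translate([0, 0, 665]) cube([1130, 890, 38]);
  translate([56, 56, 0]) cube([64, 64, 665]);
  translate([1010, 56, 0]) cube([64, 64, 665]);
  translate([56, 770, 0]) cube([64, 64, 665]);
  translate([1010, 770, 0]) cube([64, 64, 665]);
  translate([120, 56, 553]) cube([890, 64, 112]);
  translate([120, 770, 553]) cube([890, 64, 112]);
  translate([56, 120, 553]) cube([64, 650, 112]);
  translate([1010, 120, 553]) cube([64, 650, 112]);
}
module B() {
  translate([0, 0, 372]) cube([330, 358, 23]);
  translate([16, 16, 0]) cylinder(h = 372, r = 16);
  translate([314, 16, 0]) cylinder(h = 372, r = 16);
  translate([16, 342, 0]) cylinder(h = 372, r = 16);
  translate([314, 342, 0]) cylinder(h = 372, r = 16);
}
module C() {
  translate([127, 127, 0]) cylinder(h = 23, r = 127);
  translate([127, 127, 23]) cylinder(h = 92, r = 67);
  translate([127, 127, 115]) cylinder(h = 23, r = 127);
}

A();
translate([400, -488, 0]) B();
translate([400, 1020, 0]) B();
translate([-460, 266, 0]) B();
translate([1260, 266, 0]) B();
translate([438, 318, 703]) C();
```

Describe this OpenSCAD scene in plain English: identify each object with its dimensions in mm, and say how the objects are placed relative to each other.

A is a table with a 1130×890 mm rectangular top, 38 mm thick, top surface at z = 703 mm, supported by four 64×64 mm square legs, each inset 56 mm from the nearest pair of top edges, running from the floor. Four apron rails, 64 mm thick and 112 mm tall, run between adjacent legs with their top edges flush with the underside of the top and their outer faces flush with the legs' outer faces.

B is a simple wooden stool: a rectangular seat 330 mm (x) by 358 mm (y), 23 mm thick, top face at z = 395 mm, on four round legs, each 32 mm in diameter. The legs rest on z = 0, each leg's axis is inset half a diameter from the nearest pair of seat edges (so the leg's bounding box is flush with the corner).

C is a spool: two coaxial disc flanges of radius 127 mm and thickness 23 mm, joined by a core cylinder of radius 67 mm and height 92 mm. The lower flange rests on z = 0 and the three cylinders share a vertical axis.

Four stools sit around the table at the −y, +y, −x, +x sides. The spool is on top of the table, centred.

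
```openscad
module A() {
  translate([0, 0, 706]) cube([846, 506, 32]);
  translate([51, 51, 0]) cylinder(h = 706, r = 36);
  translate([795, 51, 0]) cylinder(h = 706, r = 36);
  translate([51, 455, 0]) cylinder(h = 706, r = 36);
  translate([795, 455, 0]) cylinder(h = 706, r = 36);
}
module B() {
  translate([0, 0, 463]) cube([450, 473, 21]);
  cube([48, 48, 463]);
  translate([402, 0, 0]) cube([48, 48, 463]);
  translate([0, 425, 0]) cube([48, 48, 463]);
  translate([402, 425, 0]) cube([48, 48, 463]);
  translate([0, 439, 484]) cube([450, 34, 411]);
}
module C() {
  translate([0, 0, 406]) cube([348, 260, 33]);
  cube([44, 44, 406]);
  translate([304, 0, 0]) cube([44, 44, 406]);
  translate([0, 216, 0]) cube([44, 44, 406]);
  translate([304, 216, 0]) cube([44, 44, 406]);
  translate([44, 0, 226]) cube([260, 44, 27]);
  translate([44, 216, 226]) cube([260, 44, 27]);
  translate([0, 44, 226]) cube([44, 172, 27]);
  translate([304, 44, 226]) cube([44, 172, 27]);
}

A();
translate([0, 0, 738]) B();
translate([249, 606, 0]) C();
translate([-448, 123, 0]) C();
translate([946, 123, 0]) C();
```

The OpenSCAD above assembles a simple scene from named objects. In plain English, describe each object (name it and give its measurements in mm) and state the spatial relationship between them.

A is a table with a 846×506 mm rectangular top, 32 mm thick, top surface at z = 738 mm, supported by four round legs of 72 mm diameter, each leg's bounding box inset 15 mm from the nearest pair of top edges, running from the floor.

B is a chair. The seat is a 450×473×21 mm slab with its top at z = 484 mm, on four 48×48 mm corner legs (flush with the seat edges, standing on z = 0). A flat backrest 34 mm thick, 411 mm tall, spans the full seat width and rises from the seat top along its +y edge, rear face flush with the rear of the seat.

C is a simple wooden stool: a rectangular seat 348 mm (x) by 260 mm (y), 33 mm thick, top face at z = 439 mm, on four square legs, each 44×44 mm in cross-section. The legs rest on z = 0, each flush with a corner of the seat. Four stretchers, 44 mm wide and 27 mm tall, connect adjacent legs with their undersides at z = 226 mm, each running between the inner faces of the legs it joins and aligned with the legs' outer faces on the other axis.

The chair is on top of the table. Three stools sit around the table at the +y, −x, +x sides.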